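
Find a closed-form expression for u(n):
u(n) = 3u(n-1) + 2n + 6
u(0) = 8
First-order linear with linear forcing.
Homogeneous solution: u_h(n) = A·(3)^n.
Try particular u_p(n) = pn + q. Substituting:
  pn + q = 3(p(n-1) + q) + 2n + 6.
Matching the n-coefficient: p = 3p + 2 ⇒ p = -1.
Matching constants: q = -3p + 3q + 6 ⇒ q = - \frac{9}{2}.
General: u(n) = A·(3)^n - n - \frac{9}{2}.
Apply u(0) = 8: A - \frac{9}{2} = 8 ⇒ A = \frac{25}{2}.
So u(n) = \frac{25 \cdot 3^{n}}{2} - n - \frac{9}{2}.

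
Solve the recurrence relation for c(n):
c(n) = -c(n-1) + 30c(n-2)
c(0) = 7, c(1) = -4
Characteristic equation: x² + x - 30 = 0, which factors as (x - (-6))(x - (5)) = 0.
Roots r₁ = -6, r₂ = 5 (distinct).
General solution: c(n) = A·(-6)^n + B·(5)^n.
From c(0) = 7: A + B = 7.
From c(1) = -4: -6A + 5B = -4.
Solving: A = \frac{39}{11}, B = \frac{38}{11}.
So c(n) = \frac{39 \left(-6\right)^{n}}{11} + \frac{38 \cdot 5^{n}}{11}.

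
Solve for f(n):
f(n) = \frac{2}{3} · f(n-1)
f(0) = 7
Pure geometric recurrence with ratio \frac{2}{3}.
By induction f(n) = f(0) · (\frac{2}{3})^n = 7 \left(\frac{2}{3}\right)^{n}.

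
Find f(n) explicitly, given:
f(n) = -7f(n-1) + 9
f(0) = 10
First-order linear non-homogeneous.
Homogeneous solution: f_h(n) = A·(-7)^n.
Try constant particular solution f_p = K: K = -7K + 9 ⇒ K = \frac{9}{8}.
General: f(n) = A·(-7)^n + \frac{9}{8}.
Apply f(0) = 10: A + \frac{9}{8} = 10 ⇒ A = \frac{71}{8}.
So f(n) = \frac{71 \left(-7\right)^{n}}{8} + \frac{9}{8}.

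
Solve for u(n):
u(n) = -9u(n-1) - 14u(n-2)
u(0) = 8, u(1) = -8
Characteristic equation: x² + 9x + 14 = 0, which factors as (x - (-2))(x - (-7)) = 0.
Roots r₁ = -2, r₂ = -7 (distinct).
General solution: u(n) = A·(-2)^n + B·(-7)^n.
From u(0) = 8: A + B = 8.
From u(1) = -8: -2A - 7B = -8.
Solving: A = \frac{48}{5}, B = - \frac{8}{5}.
So u(n) = \frac{48 \left(-2\right)^{n}}{5} - \frac{8 \left(-7\right)^{n}}{5}.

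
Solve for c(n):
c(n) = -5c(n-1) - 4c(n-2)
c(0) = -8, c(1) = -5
Characteristic equation: x² + 5x + 4 = 0, which factors as (x - (-1))(x - (-4)) = 0.
Roots r₁ = -1, r₂ = -4 (distinct).
General solution: c(n) = A·(-1)^n + B·(-4)^n.
From c(0) = -8: A + B = -8.
From c(1) = -5: -A - 4B = -5.
Solving: A = - \frac{37}{3}, B = \frac{13}{3}.
So c(n) = - \frac{37 \left(-1\right)^{n}}{3} + \frac{13 \left(-4\right)^{n}}{3}.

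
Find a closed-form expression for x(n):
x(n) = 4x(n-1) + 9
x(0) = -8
First-order linear non-homogeneous.
Homogeneous solution: x_h(n) = A·(4)^n.
Try constant particular solution x_p = K: K = 4K + 9 ⇒ K = -3.
General: x(n) = A·(4)^n - 3.
Apply x(0) = -8: A - 3 = -8 ⇒ A = -5.
So x(n) = - 5 \cdot 4^{n} - 3.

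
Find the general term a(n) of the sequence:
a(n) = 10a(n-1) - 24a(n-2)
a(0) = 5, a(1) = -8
Characteristic equation: x² - 10x + 24 = 0, which factors as (x - (4))(x - (6)) = 0.
Roots r₁ = 4, r₂ = 6 (distinct).
General solution: a(n) = A·(4)^n + B·(6)^n.
From a(0) = 5: A + B = 5.
From a(1) = -8: 4A + 6B = -8.
Solving: A = 19, B = -14.
So a(n) = 19 \cdot 4^{n} - 14 \cdot 6^{n}.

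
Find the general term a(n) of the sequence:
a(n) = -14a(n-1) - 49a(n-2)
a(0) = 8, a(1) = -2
Characteristic equation: x² + 14x + 49 = 0, which is (x - (-7))².
Repeated root r = -7.
General solution: a(n) = (A + Bn)·(-7)^n.
From a(0) = 8: A = 8.
From a(1) = -2: (A + B)·(-7) = -2 ⇒ B = - \frac{54}{7}.
So a(n) = \left(8 - \frac{54 n}{7}\right) \cdot (-7)^n.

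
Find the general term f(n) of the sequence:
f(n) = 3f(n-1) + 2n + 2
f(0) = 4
First-order linear with linear forcing.
Homogeneous solution: f_h(n) = A·(3)^n.
Try particular f_p(n) = pn + q. Substituting:
  pn + q = 3(p(n-1) + q) + 2n + 2.
Matching the n-coefficient: p = 3p + 2 ⇒ p = -1.
Matching constants: q = -3p + 3q + 2 ⇒ q = - \frac{5}{2}.
General: f(n) = A·(3)^n - n - \frac{5}{2}.
Apply f(0) = 4: A - \frac{5}{2} = 4 ⇒ A = \frac{13}{2}.
So f(n) = \frac{13 \cdot 3^{n}}{2} - n - \frac{5}{2}.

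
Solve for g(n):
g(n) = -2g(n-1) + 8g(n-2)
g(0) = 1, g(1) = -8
Characteristic equation: x² + 2x - 8 = 0, which factors as (x - (2))(x - (-4)) = 0.
Roots r₁ = 2, r₂ = -4 (distinct).
General solution: g(n) = A·(2)^n + B·(-4)^n.
From g(0) = 1: A + B = 1.
From g(1) = -8: 2A - 4B = -8.
Solving: A = - \frac{2}{3}, B = \frac{5}{3}.
So g(n) = \frac{5 \left(-4\right)^{n}}{3} - \frac{2 \cdot 2^{n}}{3}.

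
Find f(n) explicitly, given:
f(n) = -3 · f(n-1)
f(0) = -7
Pure geometric recurrence with ratio -3.
By induction f(n) = f(0) · (-3)^n = - 7 \left(-3\right)^{n}.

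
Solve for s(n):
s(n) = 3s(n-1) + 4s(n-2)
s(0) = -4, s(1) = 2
Characteristic equation: x² - 3x - 4 = 0, which factors as (x - (-1))(x - (4)) = 0.
Roots r₁ = -1, r₂ = 4 (distinct).
General solution: s(n) = A·(-1)^n + B·(4)^n.
From s(0) = -4: A + B = -4.
From s(1) = 2: -A + 4B = 2.
Solving: A = - \frac{18}{5}, B = - \frac{2}{5}.
So s(n) = - \frac{18 \left(-1\right)^{n}}{5} - \frac{2 \cdot 4^{n}}{5}.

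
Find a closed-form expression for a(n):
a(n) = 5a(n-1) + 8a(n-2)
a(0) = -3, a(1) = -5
Characteristic equation: x² - 5x - 8 = 0.
Discriminant Δ = (5)² + 4·(8) = 57.
Roots r₁,₂ = (5 ± √57)/2, so r₁ = \frac{5}{2} + \frac{\sqrt{57}}{2}, r₂ = \frac{5}{2} - \frac{\sqrt{57}}{2}.
General solution: a(n) = A·r₁^n + B·r₂^n.
From the initial conditions, A + B = -3 and r₁A + r₂B = -5.
Since r₁ - r₂ = √57: A = (-5 - (-3)r₂)/√57 = - \frac{3}{2} + \frac{5 \sqrt{57}}{114}, and B = -3 - A = - \frac{3}{2} - \frac{5 \sqrt{57}}{114}.
So a(n) = \left(- \frac{3}{2} + \frac{5 \sqrt{57}}{114}\right)\left(\frac{5}{2} + \frac{\sqrt{57}}{2}\right)^n + \left(- \frac{3}{2} - \frac{5 \sqrt{57}}{114}\right)\left(\frac{5}{2} - \frac{\sqrt{57}}{2}\right)^n.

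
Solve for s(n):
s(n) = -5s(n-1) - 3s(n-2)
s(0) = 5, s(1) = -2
Characteristic equation: x² + 5x + 3 = 0.
Discriminant Δ = (-5)² + 4·(-3) = 13.
Roots r₁,₂ = (-5 ± √13)/2, so r₁ = - \frac{5}{2} + \frac{\sqrt{13}}{2}, r₂ = - \frac{5}{2} - \frac{\sqrt{13}}{2}.
General solution: s(n) = A·r₁^n + B·r₂^n.
From the initial conditions, A + B = 5 and r₁A + r₂B = -2.
Since r₁ - r₂ = √13: A = (-2 - (5)r₂)/√13 = \frac{5}{2} + \frac{21 \sqrt{13}}{26}, and B = 5 - A = \frac{5}{2} - \frac{21 \sqrt{13}}{26}.
So s(n) = \left(\frac{5}{2} + \frac{21 \sqrt{13}}{26}\right)\left(- \frac{5}{2} + \frac{\sqrt{13}}{2}\right)^n + \left(\frac{5}{2} - \frac{21 \sqrt{13}}{26}\right)\left(- \frac{5}{2} - \frac{\sqrt{13}}{2}\right)^n.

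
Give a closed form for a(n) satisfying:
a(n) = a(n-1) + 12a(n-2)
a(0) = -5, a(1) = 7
Characteristic equation: x² - x - 12 = 0, which factors as (x - (4))(x - (-3)) = 0.
Roots r₁ = 4, r₂ = -3 (distinct).
General solution: a(n) = A·(4)^n + B·(-3)^n.
From a(0) = -5: A + B = -5.
From a(1) = 7: 4A - 3B = 7.
Solving: A = - \frac{8}{7}, B = - \frac{27}{7}.
So a(n) = - \frac{27 \left(-3\right)^{n}}{7} - \frac{8 \cdot 4^{n}}{7}.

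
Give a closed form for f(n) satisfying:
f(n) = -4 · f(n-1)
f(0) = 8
Pure geometric recurrence with ratio -4.
By induction f(n) = f(0) · (-4)^n = 8 \left(-4\right)^{n}.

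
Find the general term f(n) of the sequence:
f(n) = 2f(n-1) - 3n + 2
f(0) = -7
First-order linear with linear forcing.
Homogeneous solution: f_h(n) = A·(2)^n.
Try particular f_p(n) = pn + q. Substituting:
  pn + q = 2(p(n-1) + q) - 3n + 2.
Matching the n-coefficient: p = 2p - 3 ⇒ p = 3.
Matching constants: q = -2p + 2q + 2 ⇒ q = 4.
General: f(n) = A·(2)^n + 3 n + 4.
Apply f(0) = -7: A + 4 = -7 ⇒ A = -11.
So f(n) = - 11 \cdot 2^{n} + 3 n + 4.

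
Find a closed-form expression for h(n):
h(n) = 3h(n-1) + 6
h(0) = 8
First-order linear non-homogeneous.
Homogeneous solution: h_h(n) = A·(3)^n.
Try constant particular solution h_p = K: K = 3K + 6 ⇒ K = -3.
General: h(n) = A·(3)^n - 3.
Apply h(0) = 8: A - 3 = 8 ⇒ A = 11.
So h(n) = 11 \cdot 3^{n} - 3.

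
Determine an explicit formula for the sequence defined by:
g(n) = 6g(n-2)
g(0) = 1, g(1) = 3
Characteristic equation: x² - 6 = 0.
Discriminant Δ = (0)² + 4·(6) = 24.
Roots r₁,₂ = (0 ± √24)/2, so r₁ = \sqrt{6}, r₂ = - \sqrt{6}.
General solution: g(n) = A·r₁^n + B·r₂^n.
From the initial conditions, A + B = 1 and r₁A + r₂B = 3.
Since r₁ - r₂ = √24: A = (3 - (1)r₂)/√24 = \frac{1}{2} + \frac{\sqrt{6}}{4}, and B = 1 - A = \frac{1}{2} - \frac{\sqrt{6}}{4}.
So g(n) = \left(\frac{1}{2} + \frac{\sqrt{6}}{4}\right)\left(\sqrt{6}\right)^n + \left(\frac{1}{2} - \frac{\sqrt{6}}{4}\right)\left(- \sqrt{6}\right)^n.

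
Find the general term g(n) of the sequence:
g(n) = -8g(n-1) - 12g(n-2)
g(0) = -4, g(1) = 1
Characteristic equation: x² + 8x + 12 = 0, which factors as (x - (-6))(x - (-2)) = 0.
Roots r₁ = -6, r₂ = -2 (distinct).
General solution: g(n) = A·(-6)^n + B·(-2)^n.
From g(0) = -4: A + B = -4.
From g(1) = 1: -6A - 2B = 1.
Solving: A = \frac{7}{4}, B = - \frac{23}{4}.
So g(n) = - \frac{23 \left(-2\right)^{n}}{4} + \frac{7 \left(-6\right)^{n}}{4}.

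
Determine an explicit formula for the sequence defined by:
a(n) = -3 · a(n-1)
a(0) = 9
Pure geometric recurrence with ratio -3.
By induction a(n) = a(0) · (-3)^n = 9 \left(-3\right)^{n}.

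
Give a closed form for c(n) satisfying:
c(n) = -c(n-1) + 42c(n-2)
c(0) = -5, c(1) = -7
Characteristic equation: x² + x - 42 = 0, which factors as (x - (-7))(x - (6)) = 0.
Roots r₁ = -7, r₂ = 6 (distinct).
General solution: c(n) = A·(-7)^n + B·(6)^n.
From c(0) = -5: A + B = -5.
From c(1) = -7: -7A + 6B = -7.
Solving: A = - \frac{23}{13}, B = - \frac{42}{13}.
So c(n) = - \frac{23 \left(-7\right)^{n}}{13} - \frac{42 \cdot 6^{n}}{13}.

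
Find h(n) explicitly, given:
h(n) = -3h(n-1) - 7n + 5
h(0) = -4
First-order linear with linear forcing.
Homogeneous solution: h_h(n) = A·(-3)^n.
Try particular h_p(n) = pn + q. Substituting:
  pn + q = -3(p(n-1) + q) - 7n + 5.
Matching the n-coefficient: p = -3p - 7 ⇒ p = - \frac{7}{4}.
Matching constants: q = 3p - 3q + 5 ⇒ q = - \frac{1}{16}.
General: h(n) = A·(-3)^n - \frac{7 n}{4} - \frac{1}{16}.
Apply h(0) = -4: A - \frac{1}{16} = -4 ⇒ A = - \frac{63}{16}.
So h(n) = - \frac{63 \left(-3\right)^{n}}{16} - \frac{7 n}{4} - \frac{1}{16}.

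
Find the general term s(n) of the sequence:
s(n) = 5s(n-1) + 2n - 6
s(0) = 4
First-order linear with linear forcing.
Homogeneous solution: s_h(n) = A·(5)^n.
Try particular s_p(n) = pn + q. Substituting:
  pn + q = 5(p(n-1) + q) + 2n - 6.
Matching the n-coefficient: p = 5p + 2 ⇒ p = - \frac{1}{2}.
Matching constants: q = -5p + 5q - 6 ⇒ q = \frac{7}{8}.
General: s(n) = A·(5)^n - \frac{n}{2} + \frac{7}{8}.
Apply s(0) = 4: A + \frac{7}{8} = 4 ⇒ A = \frac{25}{8}.
So s(n) = \frac{25 \cdot 5^{n}}{8} - \frac{n}{2} + \frac{7}{8}.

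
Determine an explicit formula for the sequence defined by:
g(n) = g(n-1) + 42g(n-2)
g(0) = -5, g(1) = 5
Characteristic equation: x² - x - 42 = 0, which factors as (x - (7))(x - (-6)) = 0.
Roots r₁ = 7, r₂ = -6 (distinct).
General solution: g(n) = A·(7)^n + B·(-6)^n.
From g(0) = -5: A + B = -5.
From g(1) = 5: 7A - 6B = 5.
Solving: A = - \frac{25}{13}, B = - \frac{40}{13}.
So g(n) = - \frac{40 \left(-6\right)^{n}}{13} - \frac{25 \cdot 7^{n}}{13}.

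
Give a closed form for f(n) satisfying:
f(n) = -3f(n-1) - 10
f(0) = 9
First-order linear non-homogeneous.
Homogeneous solution: f_h(n) = A·(-3)^n.
Try constant particular solution f_p = K: K = -3K - 10 ⇒ K = - \frac{5}{2}.
General: f(n) = A·(-3)^n - \frac{5}{2}.
Apply f(0) = 9: A - \frac{5}{2} = 9 ⇒ A = \frac{23}{2}.
So f(n) = \frac{23 \left(-3\right)^{n}}{2} - \frac{5}{2}.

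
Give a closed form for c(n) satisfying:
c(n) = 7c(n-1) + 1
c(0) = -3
First-order linear non-homogeneous.
Homogeneous solution: c_h(n) = A·(7)^n.
Try constant particular solution c_p = K: K = 7K + 1 ⇒ K = - \frac{1}{6}.
General: c(n) = A·(7)^n - \frac{1}{6}.
Apply c(0) = -3: A - \frac{1}{6} = -3 ⇒ A = - \frac{17}{6}.
So c(n) = - \frac{17 \cdot 7^{n}}{6} - \frac{1}{6}.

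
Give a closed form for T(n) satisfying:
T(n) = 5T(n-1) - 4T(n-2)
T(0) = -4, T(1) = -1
Characteristic equation: x² - 5x + 4 = 0, which factors as (x - (1))(x - (4)) = 0.
Roots r₁ = 1, r₂ = 4 (distinct).
General solution: T(n) = A·(1)^n + B·(4)^n.
From T(0) = -4: A + B = -4.
From T(1) = -1: A + 4B = -1.
Solving: A = -5, B = 1.
So T(n) = 4^{n} - 5.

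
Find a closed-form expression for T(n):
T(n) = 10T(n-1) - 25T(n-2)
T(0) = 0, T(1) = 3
Characteristic equation: x² - 10x + 25 = 0, which is (x - (5))².
Repeated root r = 5.
General solution: T(n) = (A + Bn)·(5)^n.
From T(0) = 0: A = 0.
From T(1) = 3: (A + B)·(5) = 3 ⇒ B = \frac{3}{5}.
So T(n) = \left(\frac{3 n}{5}\right) \cdot (5)^n.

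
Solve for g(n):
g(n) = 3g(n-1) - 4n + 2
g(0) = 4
First-order linear with linear forcing.
Homogeneous solution: g_h(n) = A·(3)^n.
Try particular g_p(n) = pn + q. Substituting:
  pn + q = 3(p(n-1) + q) - 4n + 2.
Matching the n-coefficient: p = 3p - 4 ⇒ p = 2.
Matching constants: q = -3p + 3q + 2 ⇒ q = 2.
General: g(n) = A·(3)^n + 2 n + 2.
Apply g(0) = 4: A + 2 = 4 ⇒ A = 2.
So g(n) = 2 \cdot 3^{n} + 2 n + 2.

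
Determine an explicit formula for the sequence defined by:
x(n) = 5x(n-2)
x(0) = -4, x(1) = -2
Characteristic equation: x² - 5 = 0.
Discriminant Δ = (0)² + 4·(5) = 20.
Roots r₁,₂ = (0 ± √20)/2, so r₁ = \sqrt{5}, r₂ = - \sqrt{5}.
General solution: x(n) = A·r₁^n + B·r₂^n.
From the initial conditions, A + B = -4 and r₁A + r₂B = -2.
Since r₁ - r₂ = √20: A = (-2 - (-4)r₂)/√20 = -2 - \frac{\sqrt{5}}{5}, and B = -4 - A = -2 + \frac{\sqrt{5}}{5}.
So x(n) = \left(-2 - \frac{\sqrt{5}}{5}\right)\left(\sqrt{5}\right)^n + \left(-2 + \frac{\sqrt{5}}{5}\right)\left(- \sqrt{5}\right)^n.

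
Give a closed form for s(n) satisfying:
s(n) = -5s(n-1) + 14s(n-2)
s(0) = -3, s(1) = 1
Characteristic equation: x² + 5x - 14 = 0, which factors as (x - (2))(x - (-7)) = 0.
Roots r₁ = 2, r₂ = -7 (distinct).
General solution: s(n) = A·(2)^n + B·(-7)^n.
From s(0) = -3: A + B = -3.
From s(1) = 1: 2A - 7B = 1.
Solving: A = - \frac{20}{9}, B = - \frac{7}{9}.
So s(n) = - \frac{7 \left(-7\right)^{n}}{9} - \frac{20 \cdot 2^{n}}{9}.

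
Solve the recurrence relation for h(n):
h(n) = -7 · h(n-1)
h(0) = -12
Pure geometric recurrence with ratio -7.
By induction h(n) = h(0) · (-7)^n = - 12 \left(-7\right)^{n}.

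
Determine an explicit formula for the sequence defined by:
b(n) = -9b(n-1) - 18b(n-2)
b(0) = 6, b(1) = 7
Characteristic equation: x² + 9x + 18 = 0, which factors as (x - (-6))(x - (-3)) = 0.
Roots r₁ = -6, r₂ = -3 (distinct).
General solution: b(n) = A·(-6)^n + B·(-3)^n.
From b(0) = 6: A + B = 6.
From b(1) = 7: -6A - 3B = 7.
Solving: A = - \frac{25}{3}, B = \frac{43}{3}.
So b(n) = \frac{43 \left(-3\right)^{n}}{3} - \frac{25 \left(-6\right)^{n}}{3}.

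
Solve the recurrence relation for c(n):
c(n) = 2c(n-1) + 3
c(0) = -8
First-order linear non-homogeneous.
Homogeneous solution: c_h(n) = A·(2)^n.
Try constant particular solution c_p = K: K = 2K + 3 ⇒ K = -3.
General: c(n) = A·(2)^n - 3.
Apply c(0) = -8: A - 3 = -8 ⇒ A = -5.
So c(n) = - 5 \cdot 2^{n} - 3.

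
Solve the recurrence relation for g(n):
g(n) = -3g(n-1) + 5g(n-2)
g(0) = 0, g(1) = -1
Characteristic equation: x² + 3x - 5 = 0.
Discriminant Δ = (-3)² + 4·(5) = 29.
Roots r₁,₂ = (-3 ± √29)/2, so r₁ = - \frac{3}{2} + \frac{\sqrt{29}}{2}, r₂ = - \frac{\sqrt{29}}{2} - \frac{3}{2}.
General solution: g(n) = A·r₁^n + B·r₂^n.
From the initial conditions, A + B = 0 and r₁A + r₂B = -1.
Since r₁ - r₂ = √29: A = (-1 - (0)r₂)/√29 = - \frac{\sqrt{29}}{29}, and B = 0 - A = \frac{\sqrt{29}}{29}.
So g(n) = \left(- \frac{\sqrt{29}}{29}\right)\left(- \frac{3}{2} + \frac{\sqrt{29}}{2}\right)^n + \left(\frac{\sqrt{29}}{29}\right)\left(- \frac{\sqrt{29}}{2} - \frac{3}{2}\right)^n.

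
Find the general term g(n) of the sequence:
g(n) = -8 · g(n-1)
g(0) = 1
Pure geometric recurrence with ratio -8.
By induction g(n) = g(0) · (-8)^n = \left(-8\right)^{n}.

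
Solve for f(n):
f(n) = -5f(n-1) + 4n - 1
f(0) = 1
First-order linear with linear forcing.
Homogeneous solution: f_h(n) = A·(-5)^n.
Try particular f_p(n) = pn + q. Substituting:
  pn + q = -5(p(n-1) + q) + 4n - 1.
Matching the n-coefficient: p = -5p + 4 ⇒ p = \frac{2}{3}.
Matching constants: q = 5p - 5q - 1 ⇒ q = \frac{7}{18}.
General: f(n) = A·(-5)^n + \frac{2 n}{3} + \frac{7}{18}.
Apply f(0) = 1: A + \frac{7}{18} = 1 ⇒ A = \frac{11}{18}.
So f(n) = \frac{11 \left(-5\right)^{n}}{18} + \frac{2 n}{3} + \frac{7}{18}.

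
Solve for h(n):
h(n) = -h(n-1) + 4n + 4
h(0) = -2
First-order linear with linear forcing.
Homogeneous solution: h_h(n) = A·(-1)^n.
Try particular h_p(n) = pn + q. Substituting:
  pn + q = -(p(n-1) + q) + 4n + 4.
Matching the n-coefficient: p = -p + 4 ⇒ p = 2.
Matching constants: q = p - q + 4 ⇒ q = 3.
General: h(n) = A·(-1)^n + 2 n + 3.
Apply h(0) = -2: A + 3 = -2 ⇒ A = -5.
So h(n) = - 5 \left(-1\right)^{n} + 2 n + 3.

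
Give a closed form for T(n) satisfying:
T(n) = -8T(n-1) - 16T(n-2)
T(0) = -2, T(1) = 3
Characteristic equation: x² + 8x + 16 = 0, which is (x - (-4))².
Repeated root r = -4.
General solution: T(n) = (A + Bn)·(-4)^n.
From T(0) = -2: A = -2.
From T(1) = 3: (A + B)·(-4) = 3 ⇒ B = \frac{5}{4}.
So T(n) = \left(\frac{5 n}{4} - 2\right) \cdot (-4)^n.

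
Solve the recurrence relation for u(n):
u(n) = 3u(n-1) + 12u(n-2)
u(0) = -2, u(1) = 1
Characteristic equation: x² - 3x - 12 = 0.
Discriminant Δ = (3)² + 4·(12) = 57.
Roots r₁,₂ = (3 ± √57)/2, so r₁ = \frac{3}{2} + \frac{\sqrt{57}}{2}, r₂ = \frac{3}{2} - \frac{\sqrt{57}}{2}.
General solution: u(n) = A·r₁^n + B·r₂^n.
From the initial conditions, A + B = -2 and r₁A + r₂B = 1.
Since r₁ - r₂ = √57: A = (1 - (-2)r₂)/√57 = -1 + \frac{4 \sqrt{57}}{57}, and B = -2 - A = -1 - \frac{4 \sqrt{57}}{57}.
So u(n) = \left(-1 + \frac{4 \sqrt{57}}{57}\right)\left(\frac{3}{2} + \frac{\sqrt{57}}{2}\right)^n + \left(-1 - \frac{4 \sqrt{57}}{57}\right)\left(\frac{3}{2} - \frac{\sqrt{57}}{2}\right)^n.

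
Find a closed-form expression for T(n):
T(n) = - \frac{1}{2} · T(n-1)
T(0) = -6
Pure geometric recurrence with ratio - \frac{1}{2}.
By induction T(n) = T(0) · (- \frac{1}{2})^n = - 6 \left(- \frac{1}{2}\right)^{n}.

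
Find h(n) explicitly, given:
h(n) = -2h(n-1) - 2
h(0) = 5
First-order linear non-homogeneous.
Homogeneous solution: h_h(n) = A·(-2)^n.
Try constant particular solution h_p = K: K = -2K - 2 ⇒ K = - \frac{2}{3}.
General: h(n) = A·(-2)^n - \frac{2}{3}.
Apply h(0) = 5: A - \frac{2}{3} = 5 ⇒ A = \frac{17}{3}.
So h(n) = \frac{17 \left(-2\right)^{n}}{3} - \frac{2}{3}.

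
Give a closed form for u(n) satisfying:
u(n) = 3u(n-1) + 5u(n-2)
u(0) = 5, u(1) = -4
Characteristic equation: x² - 3x - 5 = 0.
Discriminant Δ = (3)² + 4·(5) = 29.
Roots r₁,₂ = (3 ± √29)/2, so r₁ = \frac{3}{2} + \frac{\sqrt{29}}{2}, r₂ = \frac{3}{2} - \frac{\sqrt{29}}{2}.
General solution: u(n) = A·r₁^n + B·r₂^n.
From the initial conditions, A + B = 5 and r₁A + r₂B = -4.
Since r₁ - r₂ = √29: A = (-4 - (5)r₂)/√29 = \frac{5}{2} - \frac{23 \sqrt{29}}{58}, and B = 5 - A = \frac{23 \sqrt{29}}{58} + \frac{5}{2}.
So u(n) = \left(\frac{5}{2} - \frac{23 \sqrt{29}}{58}\right)\left(\frac{3}{2} + \frac{\sqrt{29}}{2}\right)^n + \left(\frac{23 \sqrt{29}}{58} + \frac{5}{2}\right)\left(\frac{3}{2} - \frac{\sqrt{29}}{2}\right)^n.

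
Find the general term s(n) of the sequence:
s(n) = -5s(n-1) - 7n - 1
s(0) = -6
First-order linear with linear forcing.
Homogeneous solution: s_h(n) = A·(-5)^n.
Try particular s_p(n) = pn + q. Substituting:
  pn + q = -5(p(n-1) + q) - 7n - 1.
Matching the n-coefficient: p = -5p - 7 ⇒ p = - \frac{7}{6}.
Matching constants: q = 5p - 5q - 1 ⇒ q = - \frac{41}{36}.
General: s(n) = A·(-5)^n - \frac{7 n}{6} - \frac{41}{36}.
Apply s(0) = -6: A - \frac{41}{36} = -6 ⇒ A = - \frac{175}{36}.
So s(n) = - \frac{175 \left(-5\right)^{n}}{36} - \frac{7 n}{6} - \frac{41}{36}.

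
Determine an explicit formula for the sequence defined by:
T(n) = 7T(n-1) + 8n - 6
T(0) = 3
First-order linear with linear forcing.
Homogeneous solution: T_h(n) = A·(7)^n.
Try particular T_p(n) = pn + q. Substituting:
  pn + q = 7(p(n-1) + q) + 8n - 6.
Matching the n-coefficient: p = 7p + 8 ⇒ p = - \frac{4}{3}.
Matching constants: q = -7p + 7q - 6 ⇒ q = - \frac{5}{9}.
General: T(n) = A·(7)^n - \frac{4 n}{3} - \frac{5}{9}.
Apply T(0) = 3: A - \frac{5}{9} = 3 ⇒ A = \frac{32}{9}.
So T(n) = \frac{32 \cdot 7^{n}}{9} - \frac{4 n}{3} - \frac{5}{9}.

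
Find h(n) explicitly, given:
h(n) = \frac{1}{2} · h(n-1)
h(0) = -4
Pure geometric recurrence with ratio \frac{1}{2}.
By induction h(n) = h(0) · (\frac{1}{2})^n = - 4 \cdot 2^{- n}.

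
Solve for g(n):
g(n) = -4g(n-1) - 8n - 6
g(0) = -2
First-order linear with linear forcing.
Homogeneous solution: g_h(n) = A·(-4)^n.
Try particular g_p(n) = pn + q. Substituting:
  pn + q = -4(p(n-1) + q) - 8n - 6.
Matching the n-coefficient: p = -4p - 8 ⇒ p = - \frac{8}{5}.
Matching constants: q = 4p - 4q - 6 ⇒ q = - \frac{62}{25}.
General: g(n) = A·(-4)^n - \frac{8 n}{5} - \frac{62}{25}.
Apply g(0) = -2: A - \frac{62}{25} = -2 ⇒ A = \frac{12}{25}.
So g(n) = \frac{12 \left(-4\right)^{n}}{25} - \frac{8 n}{5} - \frac{62}{25}.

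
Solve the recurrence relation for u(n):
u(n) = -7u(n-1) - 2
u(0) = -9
First-order linear non-homogeneous.
Homogeneous solution: u_h(n) = A·(-7)^n.
Try constant particular solution u_p = K: K = -7K - 2 ⇒ K = - \frac{1}{4}.
General: u(n) = A·(-7)^n - \frac{1}{4}.
Apply u(0) = -9: A - \frac{1}{4} = -9 ⇒ A = - \frac{35}{4}.
So u(n) = - \frac{35 \left(-7\right)^{n}}{4} - \frac{1}{4}.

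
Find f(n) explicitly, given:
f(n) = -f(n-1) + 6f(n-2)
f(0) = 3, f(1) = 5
Characteristic equation: x² + x - 6 = 0, which factors as (x - (2))(x - (-3)) = 0.
Roots r₁ = 2, r₂ = -3 (distinct).
General solution: f(n) = A·(2)^n + B·(-3)^n.
From f(0) = 3: A + B = 3.
From f(1) = 5: 2A - 3B = 5.
Solving: A = \frac{14}{5}, B = \frac{1}{5}.
So f(n) = \frac{\left(-3\right)^{n}}{5} + \frac{14 \cdot 2^{n}}{5}.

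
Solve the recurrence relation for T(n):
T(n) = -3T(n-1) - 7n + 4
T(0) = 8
First-order linear with linear forcing.
Homogeneous solution: T_h(n) = A·(-3)^n.
Try particular T_p(n) = pn + q. Substituting:
  pn + q = -3(p(n-1) + q) - 7n + 4.
Matching the n-coefficient: p = -3p - 7 ⇒ p = - \frac{7}{4}.
Matching constants: q = 3p - 3q + 4 ⇒ q = - \frac{5}{16}.
General: T(n) = A·(-3)^n - \frac{7 n}{4} - \frac{5}{16}.
Apply T(0) = 8: A - \frac{5}{16} = 8 ⇒ A = \frac{133}{16}.
So T(n) = \frac{133 \left(-3\right)^{n}}{16} - \frac{7 n}{4} - \frac{5}{16}.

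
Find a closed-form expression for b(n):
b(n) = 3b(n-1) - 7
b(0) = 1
First-order linear non-homogeneous.
Homogeneous solution: b_h(n) = A·(3)^n.
Try constant particular solution b_p = K: K = 3K - 7 ⇒ K = \frac{7}{2}.
General: b(n) = A·(3)^n + \frac{7}{2}.
Apply b(0) = 1: A + \frac{7}{2} = 1 ⇒ A = - \frac{5}{2}.
So b(n) = \frac{7}{2} - \frac{5 \cdot 3^{n}}{2}.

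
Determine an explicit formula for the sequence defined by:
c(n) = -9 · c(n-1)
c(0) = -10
Pure geometric recurrence with ratio -9.
By induction c(n) = c(0) · (-9)^n = - 10 \left(-9\right)^{n}.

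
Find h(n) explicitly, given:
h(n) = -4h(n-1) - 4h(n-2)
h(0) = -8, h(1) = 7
Characteristic equation: x² + 4x + 4 = 0, which is (x - (-2))².
Repeated root r = -2.
General solution: h(n) = (A + Bn)·(-2)^n.
From h(0) = -8: A = -8.
From h(1) = 7: (A + B)·(-2) = 7 ⇒ B = \frac{9}{2}.
So h(n) = \left(\frac{9 n}{2} - 8\right) \cdot (-2)^n.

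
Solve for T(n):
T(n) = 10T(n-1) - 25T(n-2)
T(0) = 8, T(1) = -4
Characteristic equation: x² - 10x + 25 = 0, which is (x - (5))².
Repeated root r = 5.
General solution: T(n) = (A + Bn)·(5)^n.
From T(0) = 8: A = 8.
From T(1) = -4: (A + B)·(5) = -4 ⇒ B = - \frac{44}{5}.
So T(n) = \left(8 - \frac{44 n}{5}\right) \cdot (5)^n.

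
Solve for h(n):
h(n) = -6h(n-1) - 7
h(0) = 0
First-order linear non-homogeneous.
Homogeneous solution: h_h(n) = A·(-6)^n.
Try constant particular solution h_p = K: K = -6K - 7 ⇒ K = -1.
General: h(n) = A·(-6)^n - 1.
Apply h(0) = 0: A - 1 = 0 ⇒ A = 1.
So h(n) = \left(-6\right)^{n} - 1.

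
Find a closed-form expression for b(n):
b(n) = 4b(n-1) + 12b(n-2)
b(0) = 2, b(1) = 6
Characteristic equation: x² - 4x - 12 = 0, which factors as (x - (6))(x - (-2)) = 0.
Roots r₁ = 6, r₂ = -2 (distinct).
General solution: b(n) = A·(6)^n + B·(-2)^n.
From b(0) = 2: A + B = 2.
From b(1) = 6: 6A - 2B = 6.
Solving: A = \frac{5}{4}, B = \frac{3}{4}.
So b(n) = \frac{3 \left(-2\right)^{n}}{4} + \frac{5 \cdot 6^{n}}{4}.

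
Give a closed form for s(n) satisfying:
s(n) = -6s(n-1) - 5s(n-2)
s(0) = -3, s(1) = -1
Characteristic equation: x² + 6x + 5 = 0, which factors as (x - (-1))(x - (-5)) = 0.
Roots r₁ = -1, r₂ = -5 (distinct).
General solution: s(n) = A·(-1)^n + B·(-5)^n.
From s(0) = -3: A + B = -3.
From s(1) = -1: -A - 5B = -1.
Solving: A = -4, B = 1.
So s(n) = - 4 \left(-1\right)^{n} + \left(-5\right)^{n}.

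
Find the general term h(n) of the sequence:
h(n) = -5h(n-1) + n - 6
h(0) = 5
First-order linear with linear forcing.
Homogeneous solution: h_h(n) = A·(-5)^n.
Try particular h_p(n) = pn + q. Substituting:
  pn + q = -5(p(n-1) + q) + n - 6.
Matching the n-coefficient: p = -5p + 1 ⇒ p = \frac{1}{6}.
Matching constants: q = 5p - 5q - 6 ⇒ q = - \frac{31}{36}.
General: h(n) = A·(-5)^n + \frac{n}{6} - \frac{31}{36}.
Apply h(0) = 5: A - \frac{31}{36} = 5 ⇒ A = \frac{211}{36}.
So h(n) = \frac{211 \left(-5\right)^{n}}{36} + \frac{n}{6} - \frac{31}{36}.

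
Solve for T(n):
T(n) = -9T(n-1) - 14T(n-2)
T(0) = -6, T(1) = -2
Characteristic equation: x² + 9x + 14 = 0, which factors as (x - (-2))(x - (-7)) = 0.
Roots r₁ = -2, r₂ = -7 (distinct).
General solution: T(n) = A·(-2)^n + B·(-7)^n.
From T(0) = -6: A + B = -6.
From T(1) = -2: -2A - 7B = -2.
Solving: A = - \frac{44}{5}, B = \frac{14}{5}.
So T(n) = - \frac{44 \left(-2\right)^{n}}{5} + \frac{14 \left(-7\right)^{n}}{5}.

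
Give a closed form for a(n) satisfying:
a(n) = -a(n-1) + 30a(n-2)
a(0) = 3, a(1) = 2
Characteristic equation: x² + x - 30 = 0, which factors as (x - (5))(x - (-6)) = 0.
Roots r₁ = 5, r₂ = -6 (distinct).
General solution: a(n) = A·(5)^n + B·(-6)^n.
From a(0) = 3: A + B = 3.
From a(1) = 2: 5A - 6B = 2.
Solving: A = \frac{20}{11}, B = \frac{13}{11}.
So a(n) = \frac{13 \left(-6\right)^{n}}{11} + \frac{20 \cdot 5^{n}}{11}.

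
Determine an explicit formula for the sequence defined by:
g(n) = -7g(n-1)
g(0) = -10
This is a homogeneous first-order recurrence with ratio -7.
By induction g(n) = g(0) · (-7)^n = - 10 \left(-7\right)^{n}.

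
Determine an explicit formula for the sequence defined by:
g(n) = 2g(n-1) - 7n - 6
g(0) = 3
First-order linear with linear forcing.
Homogeneous solution: g_h(n) = A·(2)^n.
Try particular g_p(n) = pn + q. Substituting:
  pn + q = 2(p(n-1) + q) - 7n - 6.
Matching the n-coefficient: p = 2p - 7 ⇒ p = 7.
Matching constants: q = -2p + 2q - 6 ⇒ q = 20.
General: g(n) = A·(2)^n + 7 n + 20.
Apply g(0) = 3: A + 20 = 3 ⇒ A = -17.
So g(n) = - 17 \cdot 2^{n} + 7 n + 20.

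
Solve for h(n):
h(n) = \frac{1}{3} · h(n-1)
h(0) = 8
Pure geometric recurrence with ratio \frac{1}{3}.
By induction h(n) = h(0) · (\frac{1}{3})^n = 8 \cdot 3^{- n}.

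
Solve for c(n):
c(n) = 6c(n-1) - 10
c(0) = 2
First-order linear non-homogeneous.
Homogeneous solution: c_h(n) = A·(6)^n.
Try constant particular solution c_p = K: K = 6K - 10 ⇒ K = 2.
General: c(n) = A·(6)^n + 2.
Apply c(0) = 2: A + 2 = 2 ⇒ A = 0.
So c(n) = 2.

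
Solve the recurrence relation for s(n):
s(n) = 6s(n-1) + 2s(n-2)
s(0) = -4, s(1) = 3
Characteristic equation: x² - 6x - 2 = 0.
Discriminant Δ = (6)² + 4·(2) = 44.
Roots r₁,₂ = (6 ± √44)/2, so r₁ = 3 + \sqrt{11}, r₂ = 3 - \sqrt{11}.
General solution: s(n) = A·r₁^n + B·r₂^n.
From the initial conditions, A + B = -4 and r₁A + r₂B = 3.
Since r₁ - r₂ = √44: A = (3 - (-4)r₂)/√44 = -2 + \frac{15 \sqrt{11}}{22}, and B = -4 - A = - \frac{15 \sqrt{11}}{22} - 2.
So s(n) = \left(-2 + \frac{15 \sqrt{11}}{22}\right)\left(3 + \sqrt{11}\right)^n + \left(- \frac{15 \sqrt{11}}{22} - 2\right)\left(3 - \sqrt{11}\right)^n.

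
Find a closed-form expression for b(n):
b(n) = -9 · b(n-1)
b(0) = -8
Pure geometric recurrence with ratio -9.
By induction b(n) = b(0) · (-9)^n = - 8 \left(-9\right)^{n}.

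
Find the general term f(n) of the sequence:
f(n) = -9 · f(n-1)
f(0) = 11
Pure geometric recurrence with ratio -9.
By induction f(n) = f(0) · (-9)^n = 11 \left(-9\right)^{n}.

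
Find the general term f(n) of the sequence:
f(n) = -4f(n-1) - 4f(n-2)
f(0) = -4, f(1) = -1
Characteristic equation: x² + 4x + 4 = 0, which is (x - (-2))².
Repeated root r = -2.
General solution: f(n) = (A + Bn)·(-2)^n.
From f(0) = -4: A = -4.
From f(1) = -1: (A + B)·(-2) = -1 ⇒ B = \frac{9}{2}.
So f(n) = \left(\frac{9 n}{2} - 4\right) \cdot (-2)^n.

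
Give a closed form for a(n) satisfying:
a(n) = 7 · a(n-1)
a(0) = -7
Pure geometric recurrence with ratio 7.
By induction a(n) = a(0) · (7)^n = - 7 \cdot 7^{n}.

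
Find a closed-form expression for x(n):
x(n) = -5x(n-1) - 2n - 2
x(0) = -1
First-order linear with linear forcing.
Homogeneous solution: x_h(n) = A·(-5)^n.
Try particular x_p(n) = pn + q. Substituting:
  pn + q = -5(p(n-1) + q) - 2n - 2.
Matching the n-coefficient: p = -5p - 2 ⇒ p = - \frac{1}{3}.
Matching constants: q = 5p - 5q - 2 ⇒ q = - \frac{11}{18}.
General: x(n) = A·(-5)^n - \frac{n}{3} - \frac{11}{18}.
Apply x(0) = -1: A - \frac{11}{18} = -1 ⇒ A = - \frac{7}{18}.
So x(n) = - \frac{7 \left(-5\right)^{n}}{18} - \frac{n}{3} - \frac{11}{18}.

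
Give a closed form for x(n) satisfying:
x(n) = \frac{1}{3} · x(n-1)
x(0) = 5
Pure geometric recurrence with ratio \frac{1}{3}.
By induction x(n) = x(0) · (\frac{1}{3})^n = 5 \cdot 3^{- n}.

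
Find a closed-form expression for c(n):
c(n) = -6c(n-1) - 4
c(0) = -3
First-order linear non-homogeneous.
Homogeneous solution: c_h(n) = A·(-6)^n.
Try constant particular solution c_p = K: K = -6K - 4 ⇒ K = - \frac{4}{7}.
General: c(n) = A·(-6)^n - \frac{4}{7}.
Apply c(0) = -3: A - \frac{4}{7} = -3 ⇒ A = - \frac{17}{7}.
So c(n) = - \frac{17 \left(-6\right)^{n}}{7} - \frac{4}{7}.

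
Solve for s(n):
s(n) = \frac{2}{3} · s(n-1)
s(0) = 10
Pure geometric recurrence with ratio \frac{2}{3}.
By induction s(n) = s(0) · (\frac{2}{3})^n = 10 \left(\frac{2}{3}\right)^{n}.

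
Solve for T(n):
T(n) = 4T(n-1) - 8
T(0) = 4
First-order linear non-homogeneous.
Homogeneous solution: T_h(n) = A·(4)^n.
Try constant particular solution T_p = K: K = 4K - 8 ⇒ K = \frac{8}{3}.
General: T(n) = A·(4)^n + \frac{8}{3}.
Apply T(0) = 4: A + \frac{8}{3} = 4 ⇒ A = \frac{4}{3}.
So T(n) = \frac{4 \cdot 4^{n}}{3} + \frac{8}{3}.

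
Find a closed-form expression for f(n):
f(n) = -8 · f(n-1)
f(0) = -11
Pure geometric recurrence with ratio -8.
By induction f(n) = f(0) · (-8)^n = - 11 \left(-8\right)^{n}.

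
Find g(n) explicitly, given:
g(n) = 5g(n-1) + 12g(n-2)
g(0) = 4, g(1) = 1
Characteristic equation: x² - 5x - 12 = 0.
Discriminant Δ = (5)² + 4·(12) = 73.
Roots r₁,₂ = (5 ± √73)/2, so r₁ = \frac{5}{2} + \frac{\sqrt{73}}{2}, r₂ = \frac{5}{2} - \frac{\sqrt{73}}{2}.
General solution: g(n) = A·r₁^n + B·r₂^n.
From the initial conditions, A + B = 4 and r₁A + r₂B = 1.
Since r₁ - r₂ = √73: A = (1 - (4)r₂)/√73 = 2 - \frac{9 \sqrt{73}}{73}, and B = 4 - A = \frac{9 \sqrt{73}}{73} + 2.
So g(n) = \left(2 - \frac{9 \sqrt{73}}{73}\right)\left(\frac{5}{2} + \frac{\sqrt{73}}{2}\right)^n + \left(\frac{9 \sqrt{73}}{73} + 2\right)\left(\frac{5}{2} - \frac{\sqrt{73}}{2}\right)^n.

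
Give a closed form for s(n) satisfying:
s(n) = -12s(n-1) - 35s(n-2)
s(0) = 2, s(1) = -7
Characteristic equation: x² + 12x + 35 = 0, which factors as (x - (-7))(x - (-5)) = 0.
Roots r₁ = -7, r₂ = -5 (distinct).
General solution: s(n) = A·(-7)^n + B·(-5)^n.
From s(0) = 2: A + B = 2.
From s(1) = -7: -7A - 5B = -7.
Solving: A = - \frac{3}{2}, B = \frac{7}{2}.
So s(n) = \frac{7 \left(-5\right)^{n}}{2} - \frac{3 \left(-7\right)^{n}}{2}.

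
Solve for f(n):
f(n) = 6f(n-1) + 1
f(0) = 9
First-order linear non-homogeneous.
Homogeneous solution: f_h(n) = A·(6)^n.
Try constant particular solution f_p = K: K = 6K + 1 ⇒ K = - \frac{1}{5}.
General: f(n) = A·(6)^n - \frac{1}{5}.
Apply f(0) = 9: A - \frac{1}{5} = 9 ⇒ A = \frac{46}{5}.
So f(n) = \frac{46 \cdot 6^{n}}{5} - \frac{1}{5}.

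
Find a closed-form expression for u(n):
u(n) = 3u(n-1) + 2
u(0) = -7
First-order linear non-homogeneous.
Homogeneous solution: u_h(n) = A·(3)^n.
Try constant particular solution u_p = K: K = 3K + 2 ⇒ K = -1.
General: u(n) = A·(3)^n - 1.
Apply u(0) = -7: A - 1 = -7 ⇒ A = -6.
So u(n) = - 6 \cdot 3^{n} - 1.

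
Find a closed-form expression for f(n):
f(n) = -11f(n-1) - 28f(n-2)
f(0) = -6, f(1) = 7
Characteristic equation: x² + 11x + 28 = 0, which factors as (x - (-4))(x - (-7)) = 0.
Roots r₁ = -4, r₂ = -7 (distinct).
General solution: f(n) = A·(-4)^n + B·(-7)^n.
From f(0) = -6: A + B = -6.
From f(1) = 7: -4A - 7B = 7.
Solving: A = - \frac{35}{3}, B = \frac{17}{3}.
So f(n) = - \frac{35 \left(-4\right)^{n}}{3} + \frac{17 \left(-7\right)^{n}}{3}.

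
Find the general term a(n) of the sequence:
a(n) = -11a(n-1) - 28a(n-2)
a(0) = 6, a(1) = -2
Characteristic equation: x² + 11x + 28 = 0, which factors as (x - (-7))(x - (-4)) = 0.
Roots r₁ = -7, r₂ = -4 (distinct).
General solution: a(n) = A·(-7)^n + B·(-4)^n.
From a(0) = 6: A + B = 6.
From a(1) = -2: -7A - 4B = -2.
Solving: A = - \frac{22}{3}, B = \frac{40}{3}.
So a(n) = \frac{40 \left(-4\right)^{n}}{3} - \frac{22 \left(-7\right)^{n}}{3}.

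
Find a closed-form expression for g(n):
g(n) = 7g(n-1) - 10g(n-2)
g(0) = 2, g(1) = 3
Characteristic equation: x² - 7x + 10 = 0, which factors as (x - (5))(x - (2)) = 0.
Roots r₁ = 5, r₂ = 2 (distinct).
General solution: g(n) = A·(5)^n + B·(2)^n.
From g(0) = 2: A + B = 2.
From g(1) = 3: 5A + 2B = 3.
Solving: A = - \frac{1}{3}, B = \frac{7}{3}.
So g(n) = \frac{7 \cdot 2^{n}}{3} - \frac{5^{n}}{3}.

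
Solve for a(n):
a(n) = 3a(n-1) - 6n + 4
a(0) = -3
First-order linear with linear forcing.
Homogeneous solution: a_h(n) = A·(3)^n.
Try particular a_p(n) = pn + q. Substituting:
  pn + q = 3(p(n-1) + q) - 6n + 4.
Matching the n-coefficient: p = 3p - 6 ⇒ p = 3.
Matching constants: q = -3p + 3q + 4 ⇒ q = \frac{5}{2}.
General: a(n) = A·(3)^n + 3 n + \frac{5}{2}.
Apply a(0) = -3: A + \frac{5}{2} = -3 ⇒ A = - \frac{11}{2}.
So a(n) = - \frac{11 \cdot 3^{n}}{2} + 3 n + \frac{5}{2}.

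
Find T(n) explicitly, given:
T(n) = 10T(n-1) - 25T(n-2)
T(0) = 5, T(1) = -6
Characteristic equation: x² - 10x + 25 = 0, which is (x - (5))².
Repeated root r = 5.
General solution: T(n) = (A + Bn)·(5)^n.
From T(0) = 5: A = 5.
From T(1) = -6: (A + B)·(5) = -6 ⇒ B = - \frac{31}{5}.
So T(n) = \left(5 - \frac{31 n}{5}\right) \cdot (5)^n.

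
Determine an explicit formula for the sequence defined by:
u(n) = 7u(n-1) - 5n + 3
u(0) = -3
First-order linear with linear forcing.
Homogeneous solution: u_h(n) = A·(7)^n.
Try particular u_p(n) = pn + q. Substituting:
  pn + q = 7(p(n-1) + q) - 5n + 3.
Matching the n-coefficient: p = 7p - 5 ⇒ p = \frac{5}{6}.
Matching constants: q = -7p + 7q + 3 ⇒ q = \frac{17}{36}.
General: u(n) = A·(7)^n + \frac{5 n}{6} + \frac{17}{36}.
Apply u(0) = -3: A + \frac{17}{36} = -3 ⇒ A = - \frac{125}{36}.
So u(n) = - \frac{125 \cdot 7^{n}}{36} + \frac{5 n}{6} + \frac{17}{36}.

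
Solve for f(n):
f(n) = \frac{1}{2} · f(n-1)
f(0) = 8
Pure geometric recurrence with ratio \frac{1}{2}.
By induction f(n) = f(0) · (\frac{1}{2})^n = 8 \cdot 2^{- n}.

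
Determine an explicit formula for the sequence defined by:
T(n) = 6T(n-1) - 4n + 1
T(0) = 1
First-order linear with linear forcing.
Homogeneous solution: T_h(n) = A·(6)^n.
Try particular T_p(n) = pn + q. Substituting:
  pn + q = 6(p(n-1) + q) - 4n + 1.
Matching the n-coefficient: p = 6p - 4 ⇒ p = \frac{4}{5}.
Matching constants: q = -6p + 6q + 1 ⇒ q = \frac{19}{25}.
General: T(n) = A·(6)^n + \frac{4 n}{5} + \frac{19}{25}.
Apply T(0) = 1: A + \frac{19}{25} = 1 ⇒ A = \frac{6}{25}.
So T(n) = \frac{6 \cdot 6^{n}}{25} + \frac{4 n}{5} + \frac{19}{25}.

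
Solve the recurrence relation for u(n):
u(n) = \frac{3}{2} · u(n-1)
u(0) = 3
Pure geometric recurrence with ratio \frac{3}{2}.
By induction u(n) = u(0) · (\frac{3}{2})^n = 3 \left(\frac{3}{2}\right)^{n}.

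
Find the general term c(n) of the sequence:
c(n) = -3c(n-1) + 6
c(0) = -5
First-order linear non-homogeneous.
Homogeneous solution: c_h(n) = A·(-3)^n.
Try constant particular solution c_p = K: K = -3K + 6 ⇒ K = \frac{3}{2}.
General: c(n) = A·(-3)^n + \frac{3}{2}.
Apply c(0) = -5: A + \frac{3}{2} = -5 ⇒ A = - \frac{13}{2}.
So c(n) = \frac{3}{2} - \frac{13 \left(-3\right)^{n}}{2}.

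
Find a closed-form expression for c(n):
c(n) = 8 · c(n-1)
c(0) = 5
Pure geometric recurrence with ratio 8.
By induction c(n) = c(0) · (8)^n = 5 \cdot 8^{n}.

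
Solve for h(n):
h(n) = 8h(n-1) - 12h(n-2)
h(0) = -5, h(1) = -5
Characteristic equation: x² - 8x + 12 = 0, which factors as (x - (2))(x - (6)) = 0.
Roots r₁ = 2, r₂ = 6 (distinct).
General solution: h(n) = A·(2)^n + B·(6)^n.
From h(0) = -5: A + B = -5.
From h(1) = -5: 2A + 6B = -5.
Solving: A = - \frac{25}{4}, B = \frac{5}{4}.
So h(n) = - \frac{25 \cdot 2^{n}}{4} + \frac{5 \cdot 6^{n}}{4}.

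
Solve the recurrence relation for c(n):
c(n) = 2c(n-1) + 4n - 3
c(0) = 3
First-order linear with linear forcing.
Homogeneous solution: c_h(n) = A·(2)^n.
Try particular c_p(n) = pn + q. Substituting:
  pn + q = 2(p(n-1) + q) + 4n - 3.
Matching the n-coefficient: p = 2p + 4 ⇒ p = -4.
Matching constants: q = -2p + 2q - 3 ⇒ q = -5.
General: c(n) = A·(2)^n - 4 n - 5.
Apply c(0) = 3: A - 5 = 3 ⇒ A = 8.
So c(n) = 8 \cdot 2^{n} - 4 n - 5.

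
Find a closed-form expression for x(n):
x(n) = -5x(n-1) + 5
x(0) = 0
First-order linear non-homogeneous.
Homogeneous solution: x_h(n) = A·(-5)^n.
Try constant particular solution x_p = K: K = -5K + 5 ⇒ K = \frac{5}{6}.
General: x(n) = A·(-5)^n + \frac{5}{6}.
Apply x(0) = 0: A + \frac{5}{6} = 0 ⇒ A = - \frac{5}{6}.
So x(n) = \frac{5}{6} - \frac{5 \left(-5\right)^{n}}{6}.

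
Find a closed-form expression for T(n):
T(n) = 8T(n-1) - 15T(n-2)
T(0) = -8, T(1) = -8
Characteristic equation: x² - 8x + 15 = 0, which factors as (x - (5))(x - (3)) = 0.
Roots r₁ = 5, r₂ = 3 (distinct).
General solution: T(n) = A·(5)^n + B·(3)^n.
From T(0) = -8: A + B = -8.
From T(1) = -8: 5A + 3B = -8.
Solving: A = 8, B = -16.
So T(n) = - 16 \cdot 3^{n} + 8 \cdot 5^{n}.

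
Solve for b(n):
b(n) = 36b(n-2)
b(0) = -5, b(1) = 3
Characteristic equation: x² - 36 = 0, which factors as (x - (-6))(x - (6)) = 0.
Roots r₁ = -6, r₂ = 6 (distinct).
General solution: b(n) = A·(-6)^n + B·(6)^n.
From b(0) = -5: A + B = -5.
From b(1) = 3: -6A + 6B = 3.
Solving: A = - \frac{11}{4}, B = - \frac{9}{4}.
So b(n) = - \frac{11 \left(-6\right)^{n}}{4} - \frac{9 \cdot 6^{n}}{4}.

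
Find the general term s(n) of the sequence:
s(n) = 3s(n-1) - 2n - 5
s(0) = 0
First-order linear with linear forcing.
Homogeneous solution: s_h(n) = A·(3)^n.
Try particular s_p(n) = pn + q. Substituting:
  pn + q = 3(p(n-1) + q) - 2n - 5.
Matching the n-coefficient: p = 3p - 2 ⇒ p = 1.
Matching constants: q = -3p + 3q - 5 ⇒ q = 4.
General: s(n) = A·(3)^n + n + 4.
Apply s(0) = 0: A + 4 = 0 ⇒ A = -4.
So s(n) = - 4 \cdot 3^{n} + n + 4.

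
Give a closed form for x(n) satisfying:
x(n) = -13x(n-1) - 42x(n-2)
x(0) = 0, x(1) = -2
Characteristic equation: x² + 13x + 42 = 0, which factors as (x - (-7))(x - (-6)) = 0.
Roots r₁ = -7, r₂ = -6 (distinct).
General solution: x(n) = A·(-7)^n + B·(-6)^n.
From x(0) = 0: A + B = 0.
From x(1) = -2: -7A - 6B = -2.
Solving: A = 2, B = -2.
So x(n) = - 2 \left(-6\right)^{n} + 2 \left(-7\right)^{n}.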